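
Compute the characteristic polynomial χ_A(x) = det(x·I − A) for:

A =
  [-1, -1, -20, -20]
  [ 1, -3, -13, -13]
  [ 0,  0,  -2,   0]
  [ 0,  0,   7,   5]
x^4 + x^3 - 18*x^2 - 52*x - 40

Expanding det(x·I − A) (e.g. by cofactor expansion or by noting that A is similar to its Jordan form J, which has the same characteristic polynomial as A) gives
  χ_A(x) = x^4 + x^3 - 18*x^2 - 52*x - 40
which factors as (x - 5)*(x + 2)^3. The eigenvalues (with algebraic multiplicities) are λ = -2 with multiplicity 3, λ = 5 with multiplicity 1.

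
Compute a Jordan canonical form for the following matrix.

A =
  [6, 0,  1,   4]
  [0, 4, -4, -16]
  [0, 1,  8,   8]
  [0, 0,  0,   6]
J_3(6) ⊕ J_1(6)

The characteristic polynomial is
  det(x·I − A) = x^4 - 24*x^3 + 216*x^2 - 864*x + 1296 = (x - 6)^4

Eigenvalues and multiplicities (the geometric multiplicity of λ is n − rank(A − λI), which equals the number of Jordan blocks for λ):
  λ = 6: algebraic multiplicity = 4, geometric multiplicity = 2

Determining the block sizes for each eigenvalue:
  λ = 6: with am = 4 and gm = 2, the partition is not yet determined (e.g. several partitions of 4 into 2 parts exist). Let N = A − (6)·I. Computing rank(N^1) = 2, rank(N^2) = 1, rank(N^3) = 0; the number of blocks of size ≥ j is rank(N^{j−1}) − rank(N^j), giving [2, 1, 1]. So we have 1 block(s) of size 3, 1 block(s) of size 1 → block sizes [3, 1]

Assembling the blocks gives a Jordan form
J =
  [6, 1, 0, 0]
  [0, 6, 1, 0]
  [0, 0, 6, 0]
  [0, 0, 0, 6]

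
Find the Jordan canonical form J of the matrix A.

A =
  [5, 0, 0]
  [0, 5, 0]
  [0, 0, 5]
J_1(5) ⊕ J_1(5) ⊕ J_1(5)

The characteristic polynomial is
  det(x·I − A) = x^3 - 15*x^2 + 75*x - 125 = (x - 5)^3

Eigenvalues and multiplicities (the geometric multiplicity of λ is n − rank(A − λI), which equals the number of Jordan blocks for λ):
  λ = 5: algebraic multiplicity = 3, geometric multiplicity = 3

Determining the block sizes for each eigenvalue:
  λ = 5: gm = am = 3, so every block has size 1 → block sizes [1, 1, 1]

Assembling the blocks gives a Jordan form
J =
  [5, 0, 0]
  [0, 5, 0]
  [0, 0, 5]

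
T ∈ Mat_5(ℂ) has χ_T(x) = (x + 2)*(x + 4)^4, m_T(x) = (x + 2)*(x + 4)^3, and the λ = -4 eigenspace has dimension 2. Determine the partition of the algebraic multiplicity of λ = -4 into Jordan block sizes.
Block sizes for λ = -4: [3, 1]

Step 1 — from the characteristic polynomial, algebraic multiplicity of λ = -4 is 4. From dim ker(T − (-4)·I) = 2, there are exactly 2 Jordan blocks for λ = -4.
Step 2 — from the minimal polynomial, the factor (x + 4)^3 tells us the largest block for λ = -4 has size 3.
Step 3 — with total size 4, 2 blocks, and largest block 3, the block sizes (in nonincreasing order) are [3, 1].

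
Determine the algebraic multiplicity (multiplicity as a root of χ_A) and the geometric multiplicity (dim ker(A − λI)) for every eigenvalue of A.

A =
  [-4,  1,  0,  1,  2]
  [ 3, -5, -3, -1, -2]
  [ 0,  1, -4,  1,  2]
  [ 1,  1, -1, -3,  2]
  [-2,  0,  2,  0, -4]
λ = -4: alg = 5, geom = 3

Step 1 — factor the characteristic polynomial to read off the algebraic multiplicities:
  χ_A(x) = (x + 4)^5

Step 2 — compute geometric multiplicities via the rank-nullity identity g(λ) = n − rank(A − λI):
  rank(A − (-4)·I) = 2, so dim ker(A − (-4)·I) = n − 2 = 3

Summary:
  λ = -4: algebraic multiplicity = 5, geometric multiplicity = 3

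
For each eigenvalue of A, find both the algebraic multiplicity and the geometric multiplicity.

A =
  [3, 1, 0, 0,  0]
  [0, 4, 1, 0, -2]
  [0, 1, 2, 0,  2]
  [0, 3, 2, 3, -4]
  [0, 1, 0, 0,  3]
λ = 3: alg = 5, geom = 3

Step 1 — factor the characteristic polynomial to read off the algebraic multiplicities:
  χ_A(x) = (x - 3)^5

Step 2 — compute geometric multiplicities via the rank-nullity identity g(λ) = n − rank(A − λI):
  rank(A − (3)·I) = 2, so dim ker(A − (3)·I) = n − 2 = 3

Summary:
  λ = 3: algebraic multiplicity = 5, geometric multiplicity = 3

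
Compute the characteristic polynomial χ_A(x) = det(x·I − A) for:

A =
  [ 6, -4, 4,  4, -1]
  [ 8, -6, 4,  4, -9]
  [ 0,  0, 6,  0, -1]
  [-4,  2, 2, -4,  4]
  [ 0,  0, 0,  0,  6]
x^5 - 8*x^4 - 8*x^3 + 96*x^2 + 144*x

Expanding det(x·I − A) (e.g. by cofactor expansion or by noting that A is similar to its Jordan form J, which has the same characteristic polynomial as A) gives
  χ_A(x) = x^5 - 8*x^4 - 8*x^3 + 96*x^2 + 144*x
which factors as x*(x - 6)^2*(x + 2)^2. The eigenvalues (with algebraic multiplicities) are λ = -2 with multiplicity 2, λ = 0 with multiplicity 1, λ = 6 with multiplicity 2.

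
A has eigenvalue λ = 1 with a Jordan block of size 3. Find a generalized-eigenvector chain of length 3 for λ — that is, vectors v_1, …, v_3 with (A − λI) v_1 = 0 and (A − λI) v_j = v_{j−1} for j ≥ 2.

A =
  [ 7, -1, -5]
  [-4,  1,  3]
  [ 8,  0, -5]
A Jordan chain for λ = 1 of length 3:
v_1 = (-6, 4, -8)ᵀ
v_2 = (-1, 0, 0)ᵀ
v_3 = (0, 1, 0)ᵀ

Let N = A − (1)·I. We want v_3 with N^3 v_3 = 0 but N^2 v_3 ≠ 0; then v_{j-1} := N · v_j for j = 3, …, 2.

Pick v_3 = (0, 1, 0)ᵀ.
Then v_2 = N · v_3 = (-1, 0, 0)ᵀ.
Then v_1 = N · v_2 = (-6, 4, -8)ᵀ.

Sanity check: (A − (1)·I) v_1 = (0, 0, 0)ᵀ = 0. ✓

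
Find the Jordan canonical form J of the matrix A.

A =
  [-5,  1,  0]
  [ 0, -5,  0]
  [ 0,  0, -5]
J_2(-5) ⊕ J_1(-5)

The characteristic polynomial is
  det(x·I − A) = x^3 + 15*x^2 + 75*x + 125 = (x + 5)^3

Eigenvalues and multiplicities (the geometric multiplicity of λ is n − rank(A − λI), which equals the number of Jordan blocks for λ):
  λ = -5: algebraic multiplicity = 3, geometric multiplicity = 2

Determining the block sizes for each eigenvalue:
  λ = -5: 2 blocks summing to 3 forces exactly one block of size 2 and the rest size 1 → block sizes [2, 1]

Assembling the blocks gives a Jordan form
J =
  [-5,  1,  0]
  [ 0, -5,  0]
  [ 0,  0, -5]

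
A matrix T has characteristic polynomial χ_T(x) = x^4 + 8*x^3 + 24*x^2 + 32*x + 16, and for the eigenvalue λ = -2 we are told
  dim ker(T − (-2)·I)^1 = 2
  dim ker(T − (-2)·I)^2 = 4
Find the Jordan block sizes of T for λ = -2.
Block sizes for λ = -2: [2, 2]

From the dimensions of kernels of powers, the number of Jordan blocks of size at least j is d_j − d_{j−1} where d_j = dim ker(N^j) (with d_0 = 0). Computing the differences gives [2, 2].
The number of blocks of size exactly k is (#blocks of size ≥ k) − (#blocks of size ≥ k + 1), so the partition is: 2 block(s) of size 2.
In nonincreasing order the block sizes are [2, 2].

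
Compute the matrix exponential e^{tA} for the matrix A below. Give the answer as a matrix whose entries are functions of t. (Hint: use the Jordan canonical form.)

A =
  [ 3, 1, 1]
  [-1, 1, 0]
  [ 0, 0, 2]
e^{tA} =
  [t*exp(2*t) + exp(2*t), t*exp(2*t), t^2*exp(2*t)/2 + t*exp(2*t)]
  [-t*exp(2*t), -t*exp(2*t) + exp(2*t), -t^2*exp(2*t)/2]
  [0, 0, exp(2*t)]

Strategy: write A = P · J · P⁻¹ where J is a Jordan canonical form, so e^{tA} = P · e^{tJ} · P⁻¹, and e^{tJ} can be computed block-by-block.

A has Jordan form
J =
  [2, 1, 0]
  [0, 2, 1]
  [0, 0, 2]
(up to reordering of blocks).

Per-block formulas:
  For a 3×3 Jordan block J_3(2): exp(t · J_3(2)) = e^(2t)·(I + t·N + (t^2/2)·N^2), where N is the 3×3 nilpotent shift.

After assembling e^{tJ} and conjugating by P, we get:

e^{tA} =
  [t*exp(2*t) + exp(2*t), t*exp(2*t), t^2*exp(2*t)/2 + t*exp(2*t)]
  [-t*exp(2*t), -t*exp(2*t) + exp(2*t), -t^2*exp(2*t)/2]
  [0, 0, exp(2*t)]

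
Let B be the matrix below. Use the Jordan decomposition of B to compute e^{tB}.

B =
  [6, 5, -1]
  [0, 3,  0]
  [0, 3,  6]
e^{tB} =
  [exp(6*t), -t*exp(6*t) + 2*exp(6*t) - 2*exp(3*t), -t*exp(6*t)]
  [0, exp(3*t), 0]
  [0, exp(6*t) - exp(3*t), exp(6*t)]

Strategy: write B = P · J · P⁻¹ where J is a Jordan canonical form, so e^{tB} = P · e^{tJ} · P⁻¹, and e^{tJ} can be computed block-by-block.

B has Jordan form
J =
  [3, 0, 0]
  [0, 6, 1]
  [0, 0, 6]
(up to reordering of blocks).

Per-block formulas:
  For a 2×2 Jordan block J_2(6): exp(t · J_2(6)) = e^(6t)·(I + t·N), where N is the 2×2 nilpotent shift.
  For a 1×1 block at λ = 3: exp(t · [3]) = [e^(3t)].

After assembling e^{tJ} and conjugating by P, we get:

e^{tB} =
  [exp(6*t), -t*exp(6*t) + 2*exp(6*t) - 2*exp(3*t), -t*exp(6*t)]
  [0, exp(3*t), 0]
  [0, exp(6*t) - exp(3*t), exp(6*t)]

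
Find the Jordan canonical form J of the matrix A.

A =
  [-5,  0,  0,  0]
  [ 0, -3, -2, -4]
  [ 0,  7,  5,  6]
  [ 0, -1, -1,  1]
J_1(-5) ⊕ J_3(1)

The characteristic polynomial is
  det(x·I − A) = x^4 + 2*x^3 - 12*x^2 + 14*x - 5 = (x - 1)^3*(x + 5)

Eigenvalues and multiplicities (the geometric multiplicity of λ is n − rank(A − λI), which equals the number of Jordan blocks for λ):
  λ = -5: algebraic multiplicity = 1, geometric multiplicity = 1
  λ = 1: algebraic multiplicity = 3, geometric multiplicity = 1

Determining the block sizes for each eigenvalue:
  λ = -5: one block (gm = 1), so the single block has size am = 1 → block sizes [1]
  λ = 1: one block (gm = 1), so the single block has size am = 3 → block sizes [3]

Assembling the blocks gives a Jordan form
J =
  [-5, 0, 0, 0]
  [ 0, 1, 1, 0]
  [ 0, 0, 1, 1]
  [ 0, 0, 0, 1]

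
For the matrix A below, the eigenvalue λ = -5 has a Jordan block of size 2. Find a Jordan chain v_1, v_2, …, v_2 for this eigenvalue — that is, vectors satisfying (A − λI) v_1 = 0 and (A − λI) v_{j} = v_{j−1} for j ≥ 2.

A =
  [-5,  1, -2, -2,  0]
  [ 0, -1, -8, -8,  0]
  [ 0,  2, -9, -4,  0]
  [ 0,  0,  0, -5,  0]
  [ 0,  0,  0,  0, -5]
A Jordan chain for λ = -5 of length 2:
v_1 = (1, 4, 2, 0, 0)ᵀ
v_2 = (0, 1, 0, 0, 0)ᵀ

Let N = A − (-5)·I. We want v_2 with N^2 v_2 = 0 but N^1 v_2 ≠ 0; then v_{j-1} := N · v_j for j = 2, …, 2.

Pick v_2 = (0, 1, 0, 0, 0)ᵀ.
Then v_1 = N · v_2 = (1, 4, 2, 0, 0)ᵀ.

Sanity check: (A − (-5)·I) v_1 = (0, 0, 0, 0, 0)ᵀ = 0. ✓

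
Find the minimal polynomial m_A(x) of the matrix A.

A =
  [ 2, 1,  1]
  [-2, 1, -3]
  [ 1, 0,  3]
x^3 - 6*x^2 + 12*x - 8

The characteristic polynomial is χ_A(x) = (x - 2)^3, so the eigenvalues are known. The minimal polynomial is
  m_A(x) = Π_λ (x − λ)^{k_λ}
where k_λ is the size of the *largest* Jordan block for λ (equivalently, the smallest k with (A − λI)^k v = 0 for every generalised eigenvector v of λ).

  λ = 2: largest Jordan block has size 3, contributing (x − 2)^3

So m_A(x) = (x - 2)^3 = x^3 - 6*x^2 + 12*x - 8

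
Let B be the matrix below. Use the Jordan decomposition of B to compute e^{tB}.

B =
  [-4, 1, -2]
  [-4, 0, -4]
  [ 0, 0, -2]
e^{tB} =
  [-2*t*exp(-2*t) + exp(-2*t), t*exp(-2*t), -2*t*exp(-2*t)]
  [-4*t*exp(-2*t), 2*t*exp(-2*t) + exp(-2*t), -4*t*exp(-2*t)]
  [0, 0, exp(-2*t)]

Strategy: write B = P · J · P⁻¹ where J is a Jordan canonical form, so e^{tB} = P · e^{tJ} · P⁻¹, and e^{tJ} can be computed block-by-block.

B has Jordan form
J =
  [-2,  1,  0]
  [ 0, -2,  0]
  [ 0,  0, -2]
(up to reordering of blocks).

Per-block formulas:
  For a 2×2 Jordan block J_2(-2): exp(t · J_2(-2)) = e^(-2t)·(I + t·N), where N is the 2×2 nilpotent shift.
  For a 1×1 block at λ = -2: exp(t · [-2]) = [e^(-2t)].

After assembling e^{tJ} and conjugating by P, we get:

e^{tB} =
  [-2*t*exp(-2*t) + exp(-2*t), t*exp(-2*t), -2*t*exp(-2*t)]
  [-4*t*exp(-2*t), 2*t*exp(-2*t) + exp(-2*t), -4*t*exp(-2*t)]
  [0, 0, exp(-2*t)]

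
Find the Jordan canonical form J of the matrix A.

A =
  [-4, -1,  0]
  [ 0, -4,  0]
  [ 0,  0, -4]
J_2(-4) ⊕ J_1(-4)

The characteristic polynomial is
  det(x·I − A) = x^3 + 12*x^2 + 48*x + 64 = (x + 4)^3

Eigenvalues and multiplicities (the geometric multiplicity of λ is n − rank(A − λI), which equals the number of Jordan blocks for λ):
  λ = -4: algebraic multiplicity = 3, geometric multiplicity = 2

Determining the block sizes for each eigenvalue:
  λ = -4: 2 blocks summing to 3 forces exactly one block of size 2 and the rest size 1 → block sizes [2, 1]

Assembling the blocks gives a Jordan form
J =
  [-4,  1,  0]
  [ 0, -4,  0]
  [ 0,  0, -4]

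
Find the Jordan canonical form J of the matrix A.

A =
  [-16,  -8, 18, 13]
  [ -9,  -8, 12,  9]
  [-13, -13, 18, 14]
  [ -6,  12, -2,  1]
J_3(-2) ⊕ J_1(1)

The characteristic polynomial is
  det(x·I − A) = x^4 + 5*x^3 + 6*x^2 - 4*x - 8 = (x - 1)*(x + 2)^3

Eigenvalues and multiplicities (the geometric multiplicity of λ is n − rank(A − λI), which equals the number of Jordan blocks for λ):
  λ = -2: algebraic multiplicity = 3, geometric multiplicity = 1
  λ = 1: algebraic multiplicity = 1, geometric multiplicity = 1

Determining the block sizes for each eigenvalue:
  λ = -2: one block (gm = 1), so the single block has size am = 3 → block sizes [3]
  λ = 1: one block (gm = 1), so the single block has size am = 1 → block sizes [1]

Assembling the blocks gives a Jordan form
J =
  [-2,  1,  0, 0]
  [ 0, -2,  1, 0]
  [ 0,  0, -2, 0]
  [ 0,  0,  0, 1]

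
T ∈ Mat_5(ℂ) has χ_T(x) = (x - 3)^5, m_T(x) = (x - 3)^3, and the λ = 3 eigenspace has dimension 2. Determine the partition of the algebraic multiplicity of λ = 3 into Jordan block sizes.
Block sizes for λ = 3: [3, 2]

Step 1 — from the characteristic polynomial, algebraic multiplicity of λ = 3 is 5. From dim ker(T − (3)·I) = 2, there are exactly 2 Jordan blocks for λ = 3.
Step 2 — from the minimal polynomial, the factor (x − 3)^3 tells us the largest block for λ = 3 has size 3.
Step 3 — with total size 5, 2 blocks, and largest block 3, the block sizes (in nonincreasing order) are [3, 2].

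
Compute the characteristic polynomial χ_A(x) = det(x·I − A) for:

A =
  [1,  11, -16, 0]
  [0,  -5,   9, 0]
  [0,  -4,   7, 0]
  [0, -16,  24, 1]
x^4 - 4*x^3 + 6*x^2 - 4*x + 1

Expanding det(x·I − A) (e.g. by cofactor expansion or by noting that A is similar to its Jordan form J, which has the same characteristic polynomial as A) gives
  χ_A(x) = x^4 - 4*x^3 + 6*x^2 - 4*x + 1
which factors as (x - 1)^4. The eigenvalues (with algebraic multiplicities) are λ = 1 with multiplicity 4.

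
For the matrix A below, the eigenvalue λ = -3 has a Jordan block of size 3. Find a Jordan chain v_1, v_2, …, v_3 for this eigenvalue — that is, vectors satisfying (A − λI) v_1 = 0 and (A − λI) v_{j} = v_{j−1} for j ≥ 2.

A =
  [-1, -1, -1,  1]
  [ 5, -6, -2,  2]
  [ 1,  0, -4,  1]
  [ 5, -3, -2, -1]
A Jordan chain for λ = -3 of length 3:
v_1 = (3, 3, 6, 3)ᵀ
v_2 = (2, 5, 1, 5)ᵀ
v_3 = (1, 0, 0, 0)ᵀ

Let N = A − (-3)·I. We want v_3 with N^3 v_3 = 0 but N^2 v_3 ≠ 0; then v_{j-1} := N · v_j for j = 3, …, 2.

Pick v_3 = (1, 0, 0, 0)ᵀ.
Then v_2 = N · v_3 = (2, 5, 1, 5)ᵀ.
Then v_1 = N · v_2 = (3, 3, 6, 3)ᵀ.

Sanity check: (A − (-3)·I) v_1 = (0, 0, 0, 0)ᵀ = 0. ✓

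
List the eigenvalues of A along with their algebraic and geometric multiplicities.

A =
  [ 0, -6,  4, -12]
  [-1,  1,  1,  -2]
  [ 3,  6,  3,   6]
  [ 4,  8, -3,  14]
λ = 3: alg = 2, geom = 1; λ = 6: alg = 2, geom = 1

Step 1 — factor the characteristic polynomial to read off the algebraic multiplicities:
  χ_A(x) = (x - 6)^2*(x - 3)^2

Step 2 — compute geometric multiplicities via the rank-nullity identity g(λ) = n − rank(A − λI):
  rank(A − (3)·I) = 3, so dim ker(A − (3)·I) = n − 3 = 1
  rank(A − (6)·I) = 3, so dim ker(A − (6)·I) = n − 3 = 1

Summary:
  λ = 3: algebraic multiplicity = 2, geometric multiplicity = 1
  λ = 6: algebraic multiplicity = 2, geometric multiplicity = 1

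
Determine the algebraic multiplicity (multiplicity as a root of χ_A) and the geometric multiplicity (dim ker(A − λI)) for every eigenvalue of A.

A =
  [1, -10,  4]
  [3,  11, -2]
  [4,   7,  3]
λ = 5: alg = 3, geom = 1

Step 1 — factor the characteristic polynomial to read off the algebraic multiplicities:
  χ_A(x) = (x - 5)^3

Step 2 — compute geometric multiplicities via the rank-nullity identity g(λ) = n − rank(A − λI):
  rank(A − (5)·I) = 2, so dim ker(A − (5)·I) = n − 2 = 1

Summary:
  λ = 5: algebraic multiplicity = 3, geometric multiplicity = 1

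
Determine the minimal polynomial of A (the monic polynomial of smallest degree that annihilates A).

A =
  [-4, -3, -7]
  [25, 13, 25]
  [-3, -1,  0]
x^3 - 9*x^2 + 27*x - 27

The characteristic polynomial is χ_A(x) = (x - 3)^3, so the eigenvalues are known. The minimal polynomial is
  m_A(x) = Π_λ (x − λ)^{k_λ}
where k_λ is the size of the *largest* Jordan block for λ (equivalently, the smallest k with (A − λI)^k v = 0 for every generalised eigenvector v of λ).

  λ = 3: largest Jordan block has size 3, contributing (x − 3)^3

So m_A(x) = (x - 3)^3 = x^3 - 9*x^2 + 27*x - 27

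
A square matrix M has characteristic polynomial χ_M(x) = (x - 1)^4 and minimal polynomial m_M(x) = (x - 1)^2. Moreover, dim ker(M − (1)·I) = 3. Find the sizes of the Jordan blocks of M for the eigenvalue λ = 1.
Block sizes for λ = 1: [2, 1, 1]

Step 1 — from the characteristic polynomial, algebraic multiplicity of λ = 1 is 4. From dim ker(M − (1)·I) = 3, there are exactly 3 Jordan blocks for λ = 1.
Step 2 — from the minimal polynomial, the factor (x − 1)^2 tells us the largest block for λ = 1 has size 2.
Step 3 — with total size 4, 3 blocks, and largest block 2, the block sizes (in nonincreasing order) are [2, 1, 1].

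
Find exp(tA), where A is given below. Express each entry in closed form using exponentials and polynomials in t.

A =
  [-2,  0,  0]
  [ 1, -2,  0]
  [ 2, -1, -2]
e^{tA} =
  [exp(-2*t), 0, 0]
  [t*exp(-2*t), exp(-2*t), 0]
  [-t^2*exp(-2*t)/2 + 2*t*exp(-2*t), -t*exp(-2*t), exp(-2*t)]

Strategy: write A = P · J · P⁻¹ where J is a Jordan canonical form, so e^{tA} = P · e^{tJ} · P⁻¹, and e^{tJ} can be computed block-by-block.

A has Jordan form
J =
  [-2,  1,  0]
  [ 0, -2,  1]
  [ 0,  0, -2]
(up to reordering of blocks).

Per-block formulas:
  For a 3×3 Jordan block J_3(-2): exp(t · J_3(-2)) = e^(-2t)·(I + t·N + (t^2/2)·N^2), where N is the 3×3 nilpotent shift.

After assembling e^{tJ} and conjugating by P, we get:

e^{tA} =
  [exp(-2*t), 0, 0]
  [t*exp(-2*t), exp(-2*t), 0]
  [-t^2*exp(-2*t)/2 + 2*t*exp(-2*t), -t*exp(-2*t), exp(-2*t)]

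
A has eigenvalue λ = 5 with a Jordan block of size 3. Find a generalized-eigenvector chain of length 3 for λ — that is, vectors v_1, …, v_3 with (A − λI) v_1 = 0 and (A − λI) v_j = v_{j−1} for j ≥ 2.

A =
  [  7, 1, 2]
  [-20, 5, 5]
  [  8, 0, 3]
A Jordan chain for λ = 5 of length 3:
v_1 = (2, -20, 8)ᵀ
v_2 = (1, 0, 0)ᵀ
v_3 = (0, 1, 0)ᵀ

Let N = A − (5)·I. We want v_3 with N^3 v_3 = 0 but N^2 v_3 ≠ 0; then v_{j-1} := N · v_j for j = 3, …, 2.

Pick v_3 = (0, 1, 0)ᵀ.
Then v_2 = N · v_3 = (1, 0, 0)ᵀ.
Then v_1 = N · v_2 = (2, -20, 8)ᵀ.

Sanity check: (A − (5)·I) v_1 = (0, 0, 0)ᵀ = 0. ✓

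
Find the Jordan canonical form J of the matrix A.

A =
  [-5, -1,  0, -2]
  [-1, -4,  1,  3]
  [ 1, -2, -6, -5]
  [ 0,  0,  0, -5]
J_3(-5) ⊕ J_1(-5)

The characteristic polynomial is
  det(x·I − A) = x^4 + 20*x^3 + 150*x^2 + 500*x + 625 = (x + 5)^4

Eigenvalues and multiplicities (the geometric multiplicity of λ is n − rank(A − λI), which equals the number of Jordan blocks for λ):
  λ = -5: algebraic multiplicity = 4, geometric multiplicity = 2

Determining the block sizes for each eigenvalue:
  λ = -5: with am = 4 and gm = 2, the partition is not yet determined (e.g. several partitions of 4 into 2 parts exist). Let N = A − (-5)·I. Computing rank(N^1) = 2, rank(N^2) = 1, rank(N^3) = 0; the number of blocks of size ≥ j is rank(N^{j−1}) − rank(N^j), giving [2, 1, 1]. So we have 1 block(s) of size 3, 1 block(s) of size 1 → block sizes [3, 1]

Assembling the blocks gives a Jordan form
J =
  [-5,  1,  0,  0]
  [ 0, -5,  1,  0]
  [ 0,  0, -5,  0]
  [ 0,  0,  0, -5]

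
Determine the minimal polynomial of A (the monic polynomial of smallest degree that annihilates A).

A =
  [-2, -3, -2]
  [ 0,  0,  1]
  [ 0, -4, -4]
x^3 + 6*x^2 + 12*x + 8

The characteristic polynomial is χ_A(x) = (x + 2)^3, so the eigenvalues are known. The minimal polynomial is
  m_A(x) = Π_λ (x − λ)^{k_λ}
where k_λ is the size of the *largest* Jordan block for λ (equivalently, the smallest k with (A − λI)^k v = 0 for every generalised eigenvector v of λ).

  λ = -2: largest Jordan block has size 3, contributing (x + 2)^3

So m_A(x) = (x + 2)^3 = x^3 + 6*x^2 + 12*x + 8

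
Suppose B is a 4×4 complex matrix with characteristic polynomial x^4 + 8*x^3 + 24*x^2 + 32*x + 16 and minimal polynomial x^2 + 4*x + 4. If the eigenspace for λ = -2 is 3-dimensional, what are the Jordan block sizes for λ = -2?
Block sizes for λ = -2: [2, 1, 1]

Step 1 — from the characteristic polynomial, algebraic multiplicity of λ = -2 is 4. From dim ker(B − (-2)·I) = 3, there are exactly 3 Jordan blocks for λ = -2.
Step 2 — from the minimal polynomial, the factor (x + 2)^2 tells us the largest block for λ = -2 has size 2.
Step 3 — with total size 4, 3 blocks, and largest block 2, the block sizes (in nonincreasing order) are [2, 1, 1].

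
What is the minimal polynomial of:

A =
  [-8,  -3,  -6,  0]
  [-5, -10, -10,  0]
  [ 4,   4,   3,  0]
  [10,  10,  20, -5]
x^2 + 10*x + 25

The characteristic polynomial is χ_A(x) = (x + 5)^4, so the eigenvalues are known. The minimal polynomial is
  m_A(x) = Π_λ (x − λ)^{k_λ}
where k_λ is the size of the *largest* Jordan block for λ (equivalently, the smallest k with (A − λI)^k v = 0 for every generalised eigenvector v of λ).

  λ = -5: largest Jordan block has size 2, contributing (x + 5)^2

So m_A(x) = (x + 5)^2 = x^2 + 10*x + 25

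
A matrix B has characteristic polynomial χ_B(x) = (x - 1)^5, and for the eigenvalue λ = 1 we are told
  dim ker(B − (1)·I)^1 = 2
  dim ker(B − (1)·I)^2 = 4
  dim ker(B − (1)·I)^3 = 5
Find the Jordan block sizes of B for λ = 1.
Block sizes for λ = 1: [3, 2]

From the dimensions of kernels of powers, the number of Jordan blocks of size at least j is d_j − d_{j−1} where d_j = dim ker(N^j) (with d_0 = 0). Computing the differences gives [2, 2, 1].
The number of blocks of size exactly k is (#blocks of size ≥ k) − (#blocks of size ≥ k + 1), so the partition is: 1 block(s) of size 2, 1 block(s) of size 3.
In nonincreasing order the block sizes are [3, 2].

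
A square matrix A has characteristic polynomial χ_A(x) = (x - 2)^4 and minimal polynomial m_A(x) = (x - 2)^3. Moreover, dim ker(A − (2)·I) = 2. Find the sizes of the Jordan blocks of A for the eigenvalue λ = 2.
Block sizes for λ = 2: [3, 1]

Step 1 — from the characteristic polynomial, algebraic multiplicity of λ = 2 is 4. From dim ker(A − (2)·I) = 2, there are exactly 2 Jordan blocks for λ = 2.
Step 2 — from the minimal polynomial, the factor (x − 2)^3 tells us the largest block for λ = 2 has size 3.
Step 3 — with total size 4, 2 blocks, and largest block 3, the block sizes (in nonincreasing order) are [3, 1].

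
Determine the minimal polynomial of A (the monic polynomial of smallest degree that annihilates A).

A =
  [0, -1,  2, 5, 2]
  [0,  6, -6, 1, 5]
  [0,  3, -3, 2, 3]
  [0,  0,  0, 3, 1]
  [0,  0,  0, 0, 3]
x^5 - 9*x^4 + 27*x^3 - 27*x^2

The characteristic polynomial is χ_A(x) = x^2*(x - 3)^3, so the eigenvalues are known. The minimal polynomial is
  m_A(x) = Π_λ (x − λ)^{k_λ}
where k_λ is the size of the *largest* Jordan block for λ (equivalently, the smallest k with (A − λI)^k v = 0 for every generalised eigenvector v of λ).

  λ = 0: largest Jordan block has size 2, contributing (x − 0)^2
  λ = 3: largest Jordan block has size 3, contributing (x − 3)^3

So m_A(x) = x^2*(x - 3)^3 = x^5 - 9*x^4 + 27*x^3 - 27*x^2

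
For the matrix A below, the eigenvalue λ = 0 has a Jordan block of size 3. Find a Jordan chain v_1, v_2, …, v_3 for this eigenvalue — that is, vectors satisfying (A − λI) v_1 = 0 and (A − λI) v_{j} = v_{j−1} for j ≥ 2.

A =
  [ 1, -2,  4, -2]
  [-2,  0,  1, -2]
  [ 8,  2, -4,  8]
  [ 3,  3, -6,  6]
A Jordan chain for λ = 0 of length 3:
v_1 = (-2, 0, 2, 3)ᵀ
v_2 = (4, 1, -4, -6)ᵀ
v_3 = (0, 0, 1, 0)ᵀ

Let N = A − (0)·I. We want v_3 with N^3 v_3 = 0 but N^2 v_3 ≠ 0; then v_{j-1} := N · v_j for j = 3, …, 2.

Pick v_3 = (0, 0, 1, 0)ᵀ.
Then v_2 = N · v_3 = (4, 1, -4, -6)ᵀ.
Then v_1 = N · v_2 = (-2, 0, 2, 3)ᵀ.

Sanity check: (A − (0)·I) v_1 = (0, 0, 0, 0)ᵀ = 0. ✓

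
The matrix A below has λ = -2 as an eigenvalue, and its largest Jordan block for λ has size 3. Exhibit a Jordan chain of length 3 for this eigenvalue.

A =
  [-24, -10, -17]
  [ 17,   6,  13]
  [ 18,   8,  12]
A Jordan chain for λ = -2 of length 3:
v_1 = (8, -4, -8)ᵀ
v_2 = (-22, 17, 18)ᵀ
v_3 = (1, 0, 0)ᵀ

Let N = A − (-2)·I. We want v_3 with N^3 v_3 = 0 but N^2 v_3 ≠ 0; then v_{j-1} := N · v_j for j = 3, …, 2.

Pick v_3 = (1, 0, 0)ᵀ.
Then v_2 = N · v_3 = (-22, 17, 18)ᵀ.
Then v_1 = N · v_2 = (8, -4, -8)ᵀ.

Sanity check: (A − (-2)·I) v_1 = (0, 0, 0)ᵀ = 0. ✓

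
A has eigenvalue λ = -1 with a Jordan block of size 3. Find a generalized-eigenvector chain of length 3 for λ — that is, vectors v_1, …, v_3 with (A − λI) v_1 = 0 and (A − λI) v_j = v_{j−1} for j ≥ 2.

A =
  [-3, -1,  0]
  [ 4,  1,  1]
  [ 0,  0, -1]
A Jordan chain for λ = -1 of length 3:
v_1 = (-1, 2, 0)ᵀ
v_2 = (0, 1, 0)ᵀ
v_3 = (0, 0, 1)ᵀ

Let N = A − (-1)·I. We want v_3 with N^3 v_3 = 0 but N^2 v_3 ≠ 0; then v_{j-1} := N · v_j for j = 3, …, 2.

Pick v_3 = (0, 0, 1)ᵀ.
Then v_2 = N · v_3 = (0, 1, 0)ᵀ.
Then v_1 = N · v_2 = (-1, 2, 0)ᵀ.

Sanity check: (A − (-1)·I) v_1 = (0, 0, 0)ᵀ = 0. ✓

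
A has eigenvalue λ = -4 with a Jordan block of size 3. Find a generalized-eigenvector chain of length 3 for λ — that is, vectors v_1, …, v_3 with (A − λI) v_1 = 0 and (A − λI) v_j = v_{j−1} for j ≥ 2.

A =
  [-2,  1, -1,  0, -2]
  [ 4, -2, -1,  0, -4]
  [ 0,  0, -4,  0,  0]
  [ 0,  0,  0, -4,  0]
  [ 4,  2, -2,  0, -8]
A Jordan chain for λ = -4 of length 3:
v_1 = (1, 2, 0, 0, 2)ᵀ
v_2 = (-1, -1, 0, 0, -2)ᵀ
v_3 = (0, 0, 1, 0, 0)ᵀ

Let N = A − (-4)·I. We want v_3 with N^3 v_3 = 0 but N^2 v_3 ≠ 0; then v_{j-1} := N · v_j for j = 3, …, 2.

Pick v_3 = (0, 0, 1, 0, 0)ᵀ.
Then v_2 = N · v_3 = (-1, -1, 0, 0, -2)ᵀ.
Then v_1 = N · v_2 = (1, 2, 0, 0, 2)ᵀ.

Sanity check: (A − (-4)·I) v_1 = (0, 0, 0, 0, 0)ᵀ = 0. ✓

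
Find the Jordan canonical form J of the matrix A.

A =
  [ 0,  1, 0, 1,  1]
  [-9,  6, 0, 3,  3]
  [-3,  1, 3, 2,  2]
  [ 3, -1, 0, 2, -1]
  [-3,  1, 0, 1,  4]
J_2(3) ⊕ J_2(3) ⊕ J_1(3)

The characteristic polynomial is
  det(x·I − A) = x^5 - 15*x^4 + 90*x^3 - 270*x^2 + 405*x - 243 = (x - 3)^5

Eigenvalues and multiplicities (the geometric multiplicity of λ is n − rank(A − λI), which equals the number of Jordan blocks for λ):
  λ = 3: algebraic multiplicity = 5, geometric multiplicity = 3

Determining the block sizes for each eigenvalue:
  λ = 3: with am = 5 and gm = 3, the partition is not yet determined (e.g. several partitions of 5 into 3 parts exist). Let N = A − (3)·I. Computing rank(N^1) = 2, rank(N^2) = 0; the number of blocks of size ≥ j is rank(N^{j−1}) − rank(N^j), giving [3, 2]. So we have 2 block(s) of size 2, 1 block(s) of size 1 → block sizes [2, 2, 1]

Assembling the blocks gives a Jordan form
J =
  [3, 1, 0, 0, 0]
  [0, 3, 0, 0, 0]
  [0, 0, 3, 1, 0]
  [0, 0, 0, 3, 0]
  [0, 0, 0, 0, 3]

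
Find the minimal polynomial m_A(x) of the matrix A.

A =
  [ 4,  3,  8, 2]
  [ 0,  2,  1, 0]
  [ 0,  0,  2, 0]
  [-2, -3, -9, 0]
x^3 - 6*x^2 + 12*x - 8

The characteristic polynomial is χ_A(x) = (x - 2)^4, so the eigenvalues are known. The minimal polynomial is
  m_A(x) = Π_λ (x − λ)^{k_λ}
where k_λ is the size of the *largest* Jordan block for λ (equivalently, the smallest k with (A − λI)^k v = 0 for every generalised eigenvector v of λ).

  λ = 2: largest Jordan block has size 3, contributing (x − 2)^3

So m_A(x) = (x - 2)^3 = x^3 - 6*x^2 + 12*x - 8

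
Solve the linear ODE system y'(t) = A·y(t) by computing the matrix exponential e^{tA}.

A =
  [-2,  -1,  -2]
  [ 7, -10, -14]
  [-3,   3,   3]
e^{tA} =
  [t*exp(-3*t) + exp(-3*t), -t*exp(-3*t), -2*t*exp(-3*t)]
  [7*t*exp(-3*t), -7*t*exp(-3*t) + exp(-3*t), -14*t*exp(-3*t)]
  [-3*t*exp(-3*t), 3*t*exp(-3*t), 6*t*exp(-3*t) + exp(-3*t)]

Strategy: write A = P · J · P⁻¹ where J is a Jordan canonical form, so e^{tA} = P · e^{tJ} · P⁻¹, and e^{tJ} can be computed block-by-block.

A has Jordan form
J =
  [-3,  1,  0]
  [ 0, -3,  0]
  [ 0,  0, -3]
(up to reordering of blocks).

Per-block formulas:
  For a 2×2 Jordan block J_2(-3): exp(t · J_2(-3)) = e^(-3t)·(I + t·N), where N is the 2×2 nilpotent shift.
  For a 1×1 block at λ = -3: exp(t · [-3]) = [e^(-3t)].

After assembling e^{tJ} and conjugating by P, we get:

e^{tA} =
  [t*exp(-3*t) + exp(-3*t), -t*exp(-3*t), -2*t*exp(-3*t)]
  [7*t*exp(-3*t), -7*t*exp(-3*t) + exp(-3*t), -14*t*exp(-3*t)]
  [-3*t*exp(-3*t), 3*t*exp(-3*t), 6*t*exp(-3*t) + exp(-3*t)]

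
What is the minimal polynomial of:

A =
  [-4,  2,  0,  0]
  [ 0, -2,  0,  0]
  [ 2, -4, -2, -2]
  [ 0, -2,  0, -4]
x^2 + 6*x + 8

The characteristic polynomial is χ_A(x) = (x + 2)^2*(x + 4)^2, so the eigenvalues are known. The minimal polynomial is
  m_A(x) = Π_λ (x − λ)^{k_λ}
where k_λ is the size of the *largest* Jordan block for λ (equivalently, the smallest k with (A − λI)^k v = 0 for every generalised eigenvector v of λ).

  λ = -4: largest Jordan block has size 1, contributing (x + 4)
  λ = -2: largest Jordan block has size 1, contributing (x + 2)

So m_A(x) = (x + 2)*(x + 4) = x^2 + 6*x + 8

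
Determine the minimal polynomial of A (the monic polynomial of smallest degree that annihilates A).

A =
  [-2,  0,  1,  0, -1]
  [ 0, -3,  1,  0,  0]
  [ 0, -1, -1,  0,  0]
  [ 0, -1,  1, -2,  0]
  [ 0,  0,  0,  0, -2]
x^3 + 6*x^2 + 12*x + 8

The characteristic polynomial is χ_A(x) = (x + 2)^5, so the eigenvalues are known. The minimal polynomial is
  m_A(x) = Π_λ (x − λ)^{k_λ}
where k_λ is the size of the *largest* Jordan block for λ (equivalently, the smallest k with (A − λI)^k v = 0 for every generalised eigenvector v of λ).

  λ = -2: largest Jordan block has size 3, contributing (x + 2)^3

So m_A(x) = (x + 2)^3 = x^3 + 6*x^2 + 12*x + 8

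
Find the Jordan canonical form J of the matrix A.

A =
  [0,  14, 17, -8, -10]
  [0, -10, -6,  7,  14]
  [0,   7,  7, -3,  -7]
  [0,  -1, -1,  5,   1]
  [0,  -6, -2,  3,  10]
J_2(0) ⊕ J_3(4)

The characteristic polynomial is
  det(x·I − A) = x^5 - 12*x^4 + 48*x^3 - 64*x^2 = x^2*(x - 4)^3

Eigenvalues and multiplicities (the geometric multiplicity of λ is n − rank(A − λI), which equals the number of Jordan blocks for λ):
  λ = 0: algebraic multiplicity = 2, geometric multiplicity = 1
  λ = 4: algebraic multiplicity = 3, geometric multiplicity = 1

Determining the block sizes for each eigenvalue:
  λ = 0: one block (gm = 1), so the single block has size am = 2 → block sizes [2]
  λ = 4: one block (gm = 1), so the single block has size am = 3 → block sizes [3]

Assembling the blocks gives a Jordan form
J =
  [0, 1, 0, 0, 0]
  [0, 0, 0, 0, 0]
  [0, 0, 4, 1, 0]
  [0, 0, 0, 4, 1]
  [0, 0, 0, 0, 4]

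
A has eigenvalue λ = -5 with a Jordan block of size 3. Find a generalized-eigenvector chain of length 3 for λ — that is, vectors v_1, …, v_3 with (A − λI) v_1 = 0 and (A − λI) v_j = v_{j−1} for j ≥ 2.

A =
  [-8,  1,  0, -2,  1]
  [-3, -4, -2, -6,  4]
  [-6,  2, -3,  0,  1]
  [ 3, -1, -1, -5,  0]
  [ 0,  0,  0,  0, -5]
A Jordan chain for λ = -5 of length 3:
v_1 = (1, -1, 4, -2, 0)ᵀ
v_2 = (1, 4, 1, 0, 0)ᵀ
v_3 = (0, 0, 0, 0, 1)ᵀ

Let N = A − (-5)·I. We want v_3 with N^3 v_3 = 0 but N^2 v_3 ≠ 0; then v_{j-1} := N · v_j for j = 3, …, 2.

Pick v_3 = (0, 0, 0, 0, 1)ᵀ.
Then v_2 = N · v_3 = (1, 4, 1, 0, 0)ᵀ.
Then v_1 = N · v_2 = (1, -1, 4, -2, 0)ᵀ.

Sanity check: (A − (-5)·I) v_1 = (0, 0, 0, 0, 0)ᵀ = 0. ✓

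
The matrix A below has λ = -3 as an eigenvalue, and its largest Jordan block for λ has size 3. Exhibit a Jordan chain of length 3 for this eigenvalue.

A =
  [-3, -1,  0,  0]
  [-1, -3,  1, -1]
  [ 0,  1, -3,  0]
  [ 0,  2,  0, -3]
A Jordan chain for λ = -3 of length 3:
v_1 = (1, 0, -1, -2)ᵀ
v_2 = (0, -1, 0, 0)ᵀ
v_3 = (1, 0, 0, 0)ᵀ

Let N = A − (-3)·I. We want v_3 with N^3 v_3 = 0 but N^2 v_3 ≠ 0; then v_{j-1} := N · v_j for j = 3, …, 2.

Pick v_3 = (1, 0, 0, 0)ᵀ.
Then v_2 = N · v_3 = (0, -1, 0, 0)ᵀ.
Then v_1 = N · v_2 = (1, 0, -1, -2)ᵀ.

Sanity check: (A − (-3)·I) v_1 = (0, 0, 0, 0)ᵀ = 0. ✓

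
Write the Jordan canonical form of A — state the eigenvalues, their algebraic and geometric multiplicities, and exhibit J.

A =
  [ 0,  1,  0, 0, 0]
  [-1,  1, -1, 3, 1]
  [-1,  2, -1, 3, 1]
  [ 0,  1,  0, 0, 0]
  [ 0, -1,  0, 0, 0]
J_3(0) ⊕ J_1(0) ⊕ J_1(0)

The characteristic polynomial is
  det(x·I − A) = x^5

Eigenvalues and multiplicities (the geometric multiplicity of λ is n − rank(A − λI), which equals the number of Jordan blocks for λ):
  λ = 0: algebraic multiplicity = 5, geometric multiplicity = 3

Determining the block sizes for each eigenvalue:
  λ = 0: with am = 5 and gm = 3, the partition is not yet determined (e.g. several partitions of 5 into 3 parts exist). Let N = A − (0)·I. Computing rank(N^1) = 2, rank(N^2) = 1, rank(N^3) = 0; the number of blocks of size ≥ j is rank(N^{j−1}) − rank(N^j), giving [3, 1, 1]. So we have 1 block(s) of size 3, 2 block(s) of size 1 → block sizes [3, 1, 1]

Assembling the blocks gives a Jordan form
J =
  [0, 1, 0, 0, 0]
  [0, 0, 1, 0, 0]
  [0, 0, 0, 0, 0]
  [0, 0, 0, 0, 0]
  [0, 0, 0, 0, 0]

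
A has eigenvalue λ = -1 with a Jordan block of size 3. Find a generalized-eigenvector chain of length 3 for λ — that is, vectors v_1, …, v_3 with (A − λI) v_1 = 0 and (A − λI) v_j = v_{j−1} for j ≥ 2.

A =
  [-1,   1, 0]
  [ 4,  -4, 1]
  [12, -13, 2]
A Jordan chain for λ = -1 of length 3:
v_1 = (4, 0, -16)ᵀ
v_2 = (0, 4, 12)ᵀ
v_3 = (1, 0, 0)ᵀ

Let N = A − (-1)·I. We want v_3 with N^3 v_3 = 0 but N^2 v_3 ≠ 0; then v_{j-1} := N · v_j for j = 3, …, 2.

Pick v_3 = (1, 0, 0)ᵀ.
Then v_2 = N · v_3 = (0, 4, 12)ᵀ.
Then v_1 = N · v_2 = (4, 0, -16)ᵀ.

Sanity check: (A − (-1)·I) v_1 = (0, 0, 0)ᵀ = 0. ✓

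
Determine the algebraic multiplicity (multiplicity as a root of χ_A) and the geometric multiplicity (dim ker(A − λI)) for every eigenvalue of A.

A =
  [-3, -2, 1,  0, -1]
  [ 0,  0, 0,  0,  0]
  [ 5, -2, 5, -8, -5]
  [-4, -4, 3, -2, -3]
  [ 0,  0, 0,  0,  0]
λ = 0: alg = 5, geom = 3

Step 1 — factor the characteristic polynomial to read off the algebraic multiplicities:
  χ_A(x) = x^5

Step 2 — compute geometric multiplicities via the rank-nullity identity g(λ) = n − rank(A − λI):
  rank(A − (0)·I) = 2, so dim ker(A − (0)·I) = n − 2 = 3

Summary:
  λ = 0: algebraic multiplicity = 5, geometric multiplicity = 3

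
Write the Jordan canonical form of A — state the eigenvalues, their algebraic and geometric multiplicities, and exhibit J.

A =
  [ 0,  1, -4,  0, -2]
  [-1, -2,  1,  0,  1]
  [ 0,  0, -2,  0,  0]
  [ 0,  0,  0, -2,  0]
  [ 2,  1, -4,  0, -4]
J_3(-2) ⊕ J_1(-2) ⊕ J_1(-2)

The characteristic polynomial is
  det(x·I − A) = x^5 + 10*x^4 + 40*x^3 + 80*x^2 + 80*x + 32 = (x + 2)^5

Eigenvalues and multiplicities (the geometric multiplicity of λ is n − rank(A − λI), which equals the number of Jordan blocks for λ):
  λ = -2: algebraic multiplicity = 5, geometric multiplicity = 3

Determining the block sizes for each eigenvalue:
  λ = -2: with am = 5 and gm = 3, the partition is not yet determined (e.g. several partitions of 5 into 3 parts exist). Let N = A − (-2)·I. Computing rank(N^1) = 2, rank(N^2) = 1, rank(N^3) = 0; the number of blocks of size ≥ j is rank(N^{j−1}) − rank(N^j), giving [3, 1, 1]. So we have 1 block(s) of size 3, 2 block(s) of size 1 → block sizes [3, 1, 1]

Assembling the blocks gives a Jordan form
J =
  [-2,  1,  0,  0,  0]
  [ 0, -2,  1,  0,  0]
  [ 0,  0, -2,  0,  0]
  [ 0,  0,  0, -2,  0]
  [ 0,  0,  0,  0, -2]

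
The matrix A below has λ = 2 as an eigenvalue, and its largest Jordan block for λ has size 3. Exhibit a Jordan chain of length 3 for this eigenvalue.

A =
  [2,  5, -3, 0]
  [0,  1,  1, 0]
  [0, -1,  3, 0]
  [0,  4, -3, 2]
A Jordan chain for λ = 2 of length 3:
v_1 = (-2, 0, 0, -1)ᵀ
v_2 = (5, -1, -1, 4)ᵀ
v_3 = (0, 1, 0, 0)ᵀ

Let N = A − (2)·I. We want v_3 with N^3 v_3 = 0 but N^2 v_3 ≠ 0; then v_{j-1} := N · v_j for j = 3, …, 2.

Pick v_3 = (0, 1, 0, 0)ᵀ.
Then v_2 = N · v_3 = (5, -1, -1, 4)ᵀ.
Then v_1 = N · v_2 = (-2, 0, 0, -1)ᵀ.

Sanity check: (A − (2)·I) v_1 = (0, 0, 0, 0)ᵀ = 0. ✓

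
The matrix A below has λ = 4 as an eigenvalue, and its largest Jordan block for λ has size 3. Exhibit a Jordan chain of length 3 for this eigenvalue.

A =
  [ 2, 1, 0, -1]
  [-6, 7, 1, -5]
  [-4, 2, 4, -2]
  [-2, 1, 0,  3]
A Jordan chain for λ = 4 of length 3:
v_1 = (1, 3, 2, 1)ᵀ
v_2 = (0, 1, 0, 0)ᵀ
v_3 = (0, 0, 1, 0)ᵀ

Let N = A − (4)·I. We want v_3 with N^3 v_3 = 0 but N^2 v_3 ≠ 0; then v_{j-1} := N · v_j for j = 3, …, 2.

Pick v_3 = (0, 0, 1, 0)ᵀ.
Then v_2 = N · v_3 = (0, 1, 0, 0)ᵀ.
Then v_1 = N · v_2 = (1, 3, 2, 1)ᵀ.

Sanity check: (A − (4)·I) v_1 = (0, 0, 0, 0)ᵀ = 0. ✓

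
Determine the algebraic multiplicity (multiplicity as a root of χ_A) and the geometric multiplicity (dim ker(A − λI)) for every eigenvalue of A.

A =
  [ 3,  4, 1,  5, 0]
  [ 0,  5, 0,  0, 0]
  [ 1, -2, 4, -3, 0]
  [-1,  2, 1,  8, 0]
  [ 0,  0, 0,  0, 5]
λ = 5: alg = 5, geom = 3

Step 1 — factor the characteristic polynomial to read off the algebraic multiplicities:
  χ_A(x) = (x - 5)^5

Step 2 — compute geometric multiplicities via the rank-nullity identity g(λ) = n − rank(A − λI):
  rank(A − (5)·I) = 2, so dim ker(A − (5)·I) = n − 2 = 3

Summary:
  λ = 5: algebraic multiplicity = 5, geometric multiplicity = 3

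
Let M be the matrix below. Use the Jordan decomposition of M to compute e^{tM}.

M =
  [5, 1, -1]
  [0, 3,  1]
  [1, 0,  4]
e^{tM} =
  [t*exp(4*t) + exp(4*t), t*exp(4*t), -t*exp(4*t)]
  [t^2*exp(4*t)/2, t^2*exp(4*t)/2 - t*exp(4*t) + exp(4*t), -t^2*exp(4*t)/2 + t*exp(4*t)]
  [t^2*exp(4*t)/2 + t*exp(4*t), t^2*exp(4*t)/2, -t^2*exp(4*t)/2 + exp(4*t)]

Strategy: write M = P · J · P⁻¹ where J is a Jordan canonical form, so e^{tM} = P · e^{tJ} · P⁻¹, and e^{tJ} can be computed block-by-block.

M has Jordan form
J =
  [4, 1, 0]
  [0, 4, 1]
  [0, 0, 4]
(up to reordering of blocks).

Per-block formulas:
  For a 3×3 Jordan block J_3(4): exp(t · J_3(4)) = e^(4t)·(I + t·N + (t^2/2)·N^2), where N is the 3×3 nilpotent shift.

After assembling e^{tJ} and conjugating by P, we get:

e^{tM} =
  [t*exp(4*t) + exp(4*t), t*exp(4*t), -t*exp(4*t)]
  [t^2*exp(4*t)/2, t^2*exp(4*t)/2 - t*exp(4*t) + exp(4*t), -t^2*exp(4*t)/2 + t*exp(4*t)]
  [t^2*exp(4*t)/2 + t*exp(4*t), t^2*exp(4*t)/2, -t^2*exp(4*t)/2 + exp(4*t)]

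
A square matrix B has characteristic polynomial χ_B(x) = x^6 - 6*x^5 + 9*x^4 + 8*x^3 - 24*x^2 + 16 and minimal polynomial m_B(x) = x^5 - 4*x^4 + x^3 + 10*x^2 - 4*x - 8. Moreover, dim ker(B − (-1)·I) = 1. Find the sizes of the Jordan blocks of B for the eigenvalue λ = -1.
Block sizes for λ = -1: [2]

Step 1 — from the characteristic polynomial, algebraic multiplicity of λ = -1 is 2. From dim ker(B − (-1)·I) = 1, there are exactly 1 Jordan blocks for λ = -1.
Step 2 — from the minimal polynomial, the factor (x + 1)^2 tells us the largest block for λ = -1 has size 2.
Step 3 — with total size 2, 1 blocks, and largest block 2, the block sizes (in nonincreasing order) are [2].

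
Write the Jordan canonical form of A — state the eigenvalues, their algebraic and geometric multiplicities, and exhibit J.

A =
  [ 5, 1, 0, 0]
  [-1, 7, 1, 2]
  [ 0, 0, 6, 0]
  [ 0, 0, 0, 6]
J_3(6) ⊕ J_1(6)

The characteristic polynomial is
  det(x·I − A) = x^4 - 24*x^3 + 216*x^2 - 864*x + 1296 = (x - 6)^4

Eigenvalues and multiplicities (the geometric multiplicity of λ is n − rank(A − λI), which equals the number of Jordan blocks for λ):
  λ = 6: algebraic multiplicity = 4, geometric multiplicity = 2

Determining the block sizes for each eigenvalue:
  λ = 6: with am = 4 and gm = 2, the partition is not yet determined (e.g. several partitions of 4 into 2 parts exist). Let N = A − (6)·I. Computing rank(N^1) = 2, rank(N^2) = 1, rank(N^3) = 0; the number of blocks of size ≥ j is rank(N^{j−1}) − rank(N^j), giving [2, 1, 1]. So we have 1 block(s) of size 3, 1 block(s) of size 1 → block sizes [3, 1]

Assembling the blocks gives a Jordan form
J =
  [6, 1, 0, 0]
  [0, 6, 1, 0]
  [0, 0, 6, 0]
  [0, 0, 0, 6]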